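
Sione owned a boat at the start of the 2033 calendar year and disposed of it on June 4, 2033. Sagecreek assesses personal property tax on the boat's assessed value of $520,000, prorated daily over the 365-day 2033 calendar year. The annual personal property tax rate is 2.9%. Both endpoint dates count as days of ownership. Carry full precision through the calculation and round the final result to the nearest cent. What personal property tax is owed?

$6,403.84

Days held (January 1 – June 4, 2033): 155 out of 365
Tax = $520,000 × 2.9% × 155/365 = $6,403.8356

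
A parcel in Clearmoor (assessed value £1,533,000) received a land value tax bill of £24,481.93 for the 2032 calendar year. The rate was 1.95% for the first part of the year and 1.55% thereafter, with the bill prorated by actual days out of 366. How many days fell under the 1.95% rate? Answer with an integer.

43 days

Let d = days at the first rate; then 366 − d days at the second rate.
£1,533,000 × [1.95%·d + 1.55%·(366−d)] / 366 = £24,481.93
Solving gives d = 43, so the new rate took effect on February 13, 2032.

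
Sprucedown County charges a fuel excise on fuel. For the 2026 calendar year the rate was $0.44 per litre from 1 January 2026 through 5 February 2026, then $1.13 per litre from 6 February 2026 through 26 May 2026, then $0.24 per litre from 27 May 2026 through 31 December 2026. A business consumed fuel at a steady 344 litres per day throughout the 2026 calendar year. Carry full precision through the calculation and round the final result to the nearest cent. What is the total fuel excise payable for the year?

1 January – 5 February 2026: 36 days × 344 litres/day = 12,384 litres at $0.44/litre → $5,448.96
6 February – 26 May 2026: 110 days × 344 litres/day = 37,840 litres at $1.13/litre → $42,759.20
27 May – 31 December 2026: 219 days × 344 litres/day = 75,336 litres at $0.24/litre → $18,080.64

$66,288.80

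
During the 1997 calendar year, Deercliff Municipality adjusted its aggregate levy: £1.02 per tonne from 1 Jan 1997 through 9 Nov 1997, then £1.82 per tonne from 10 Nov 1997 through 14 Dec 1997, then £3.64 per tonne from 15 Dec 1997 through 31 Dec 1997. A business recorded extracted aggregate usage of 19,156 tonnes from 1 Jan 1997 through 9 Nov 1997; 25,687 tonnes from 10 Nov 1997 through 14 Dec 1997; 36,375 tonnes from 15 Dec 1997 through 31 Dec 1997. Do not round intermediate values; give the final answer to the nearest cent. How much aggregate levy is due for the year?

1 Jan – 9 Nov 1997: 19,156 tonnes at £1.02/tonne → £19,539.12
10 Nov – 14 Dec 1997: 25,687 tonnes at £1.82/tonne → £46,750.34
15 Dec – 31 Dec 1997: 36,375 tonnes at £3.64/tonne → £132,405.00

£198,694.46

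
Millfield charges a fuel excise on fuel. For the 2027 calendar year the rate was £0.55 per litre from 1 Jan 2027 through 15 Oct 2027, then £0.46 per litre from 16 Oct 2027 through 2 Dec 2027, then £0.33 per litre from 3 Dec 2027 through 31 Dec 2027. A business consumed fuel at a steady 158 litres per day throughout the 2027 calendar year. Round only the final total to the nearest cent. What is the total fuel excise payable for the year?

1 Jan – 15 Oct 2027: 288 days × 158 litres/day = 45,504 litres at £0.55/litre → £25,027.20
16 Oct – 2 Dec 2027: 48 days × 158 litres/day = 7,584 litres at £0.46/litre → £3,488.64
3 Dec – 31 Dec 2027: 29 days × 158 litres/day = 4,582 litres at £0.33/litre → £1,512.06

£30,027.90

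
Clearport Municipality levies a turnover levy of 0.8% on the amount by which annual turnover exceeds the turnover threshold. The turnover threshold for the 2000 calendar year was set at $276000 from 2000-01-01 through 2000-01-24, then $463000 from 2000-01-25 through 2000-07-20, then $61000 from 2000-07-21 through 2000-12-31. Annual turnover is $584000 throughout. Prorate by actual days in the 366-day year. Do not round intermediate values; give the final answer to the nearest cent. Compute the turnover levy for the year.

2000-01-01 to 2000-01-24: 24 days, exemption $276000 → ($584000 − $276000) × 0.8% × 24/366 = $161.5738
2000-01-25 to 2000-07-20: 178 days, exemption $463000 → ($584000 − $463000) × 0.8% × 178/366 = $470.7760
2000-07-21 to 2000-12-31: 164 days, exemption $61000 → ($584000 − $61000) × 0.8% × 164/366 = $1874.7978
Total = $2507.1475

$2507.15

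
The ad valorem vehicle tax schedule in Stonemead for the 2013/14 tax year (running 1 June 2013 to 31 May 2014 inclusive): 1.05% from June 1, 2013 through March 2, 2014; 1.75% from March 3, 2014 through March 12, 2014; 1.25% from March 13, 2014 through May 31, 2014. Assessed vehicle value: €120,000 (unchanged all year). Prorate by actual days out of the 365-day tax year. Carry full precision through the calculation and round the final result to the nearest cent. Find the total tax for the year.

June 1, 2013 – March 2, 2014: 275 days at 1.05% → €120,000 × 1.05% × 275/365 = €949.3151
March 3 – March 12, 2014: 10 days at 1.75% → €120,000 × 1.75% × 10/365 = €57.5342
March 13 – May 31, 2014: 80 days at 1.25% → €120,000 × 1.25% × 80/365 = €328.7671
Total = €1,335.6164

€1,335.62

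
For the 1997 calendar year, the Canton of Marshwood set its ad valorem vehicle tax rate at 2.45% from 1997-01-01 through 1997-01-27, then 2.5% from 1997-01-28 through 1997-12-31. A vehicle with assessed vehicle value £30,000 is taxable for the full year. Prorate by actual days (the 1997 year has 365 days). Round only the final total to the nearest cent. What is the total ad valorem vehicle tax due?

£748.89

1997-01-01 to 1997-01-27: 27 days at 2.45% → £30,000 × 2.45% × 27/365 = £54.3699
1997-01-28 to 1997-12-31: 338 days at 2.5% → £30,000 × 2.5% × 338/365 = £694.5205
Total = £748.8904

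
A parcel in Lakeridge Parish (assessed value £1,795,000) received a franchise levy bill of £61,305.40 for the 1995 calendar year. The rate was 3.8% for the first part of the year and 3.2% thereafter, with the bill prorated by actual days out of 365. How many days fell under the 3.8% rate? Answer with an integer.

131 days

Let d = days at the first rate; then 365 − d days at the second rate.
£1,795,000 × [3.8%·d + 3.2%·(365−d)] / 365 = £61,305.40
Solving gives d = 131, so the new rate took effect on 12 May 1995.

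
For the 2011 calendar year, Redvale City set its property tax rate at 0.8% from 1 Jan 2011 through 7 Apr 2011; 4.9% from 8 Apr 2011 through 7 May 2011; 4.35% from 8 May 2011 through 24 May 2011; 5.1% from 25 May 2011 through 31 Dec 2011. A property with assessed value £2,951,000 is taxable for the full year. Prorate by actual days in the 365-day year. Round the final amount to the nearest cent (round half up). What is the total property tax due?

£115,262.83

1 Jan – 7 Apr 2011: 97 days at 0.8% → £2,951,000 × 0.8% × 97/365 = £6,273.9068
8 Apr – 7 May 2011: 30 days at 4.9% → £2,951,000 × 4.9% × 30/365 = £11,884.8493
8 May – 24 May 2011: 17 days at 4.35% → £2,951,000 × 4.35% × 17/365 = £5,978.8068
25 May – 31 Dec 2011: 221 days at 5.1% → £2,951,000 × 5.1% × 221/365 = £91,125.2630
Total = £115,262.8260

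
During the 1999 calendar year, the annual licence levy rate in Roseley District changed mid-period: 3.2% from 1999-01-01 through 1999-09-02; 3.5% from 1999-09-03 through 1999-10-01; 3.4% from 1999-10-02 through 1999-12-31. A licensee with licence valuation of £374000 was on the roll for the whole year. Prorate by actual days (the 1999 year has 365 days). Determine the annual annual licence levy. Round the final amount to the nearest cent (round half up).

1999-01-01 to 1999-09-02: 245 days at 3.2% → £374000 × 3.2% × 245/365 = £8033.3151
1999-09-03 to 1999-10-01: 29 days at 3.5% → £374000 × 3.5% × 29/365 = £1040.0274
1999-10-02 to 1999-12-31: 91 days at 3.4% → £374000 × 3.4% × 91/365 = £3170.2904
Total = £12243.6329

£12243.63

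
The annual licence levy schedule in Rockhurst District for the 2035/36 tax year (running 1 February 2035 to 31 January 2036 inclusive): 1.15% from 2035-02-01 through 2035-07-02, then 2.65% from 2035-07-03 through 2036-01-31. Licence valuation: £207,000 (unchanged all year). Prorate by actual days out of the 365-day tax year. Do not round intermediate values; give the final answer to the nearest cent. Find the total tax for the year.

£4,192.46

2035-02-01 to 2035-07-02: 152 days at 1.15% → £207,000 × 1.15% × 152/365 = £991.3315
2035-07-03 to 2036-01-31: 213 days at 2.65% → £207,000 × 2.65% × 213/365 = £3,201.1274
Total = £4,192.4589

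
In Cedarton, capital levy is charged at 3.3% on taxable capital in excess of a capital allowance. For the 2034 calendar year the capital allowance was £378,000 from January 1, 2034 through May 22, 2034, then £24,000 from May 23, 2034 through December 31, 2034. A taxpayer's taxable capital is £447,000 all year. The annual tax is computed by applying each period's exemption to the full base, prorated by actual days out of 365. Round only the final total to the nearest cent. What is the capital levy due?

January 1 – May 22, 2034: 142 days, exemption £378,000 → (£447,000 − £378,000) × 3.3% × 142/365 = £885.8466
May 23 – December 31, 2034: 223 days, exemption £24,000 → (£447,000 − £24,000) × 3.3% × 223/365 = £8,528.3753
Total = £9,414.2219

£9,414.22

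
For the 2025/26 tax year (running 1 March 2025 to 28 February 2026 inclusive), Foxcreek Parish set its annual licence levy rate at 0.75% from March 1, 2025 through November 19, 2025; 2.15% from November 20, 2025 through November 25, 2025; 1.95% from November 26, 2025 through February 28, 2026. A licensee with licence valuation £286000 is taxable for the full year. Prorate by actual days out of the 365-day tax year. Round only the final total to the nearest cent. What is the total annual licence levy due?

March 1 – November 19, 2025: 264 days at 0.75% → £286000 × 0.75% × 264/365 = £1551.4521
November 20 – November 25, 2025: 6 days at 2.15% → £286000 × 2.15% × 6/365 = £101.0795
November 26, 2025 – February 28, 2026: 95 days at 1.95% → £286000 × 1.95% × 95/365 = £1451.5479
Total = £3104.0795

£3104.08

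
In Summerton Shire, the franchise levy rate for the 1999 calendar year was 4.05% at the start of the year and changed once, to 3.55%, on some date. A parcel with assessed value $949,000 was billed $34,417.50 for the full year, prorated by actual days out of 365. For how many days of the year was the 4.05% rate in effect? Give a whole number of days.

56 days

Let d = days at the first rate; then 365 − d days at the second rate.
$949,000 × [4.05%·d + 3.55%·(365−d)] / 365 = $34,417.50
Solving gives d = 56, so the new rate took effect on 26 February 1999.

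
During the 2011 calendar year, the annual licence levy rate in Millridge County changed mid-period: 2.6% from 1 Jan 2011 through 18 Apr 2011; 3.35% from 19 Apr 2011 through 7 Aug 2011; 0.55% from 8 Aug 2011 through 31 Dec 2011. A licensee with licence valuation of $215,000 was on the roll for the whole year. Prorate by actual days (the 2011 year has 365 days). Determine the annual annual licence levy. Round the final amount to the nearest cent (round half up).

$4,317.38

1 Jan – 18 Apr 2011: 108 days at 2.6% → $215,000 × 2.6% × 108/365 = $1,654.0274
19 Apr – 7 Aug 2011: 111 days at 3.35% → $215,000 × 3.35% × 111/365 = $2,190.3493
8 Aug – 31 Dec 2011: 146 days at 0.55% → $215,000 × 0.55% × 146/365 = $473.0000
Total = $4,317.3767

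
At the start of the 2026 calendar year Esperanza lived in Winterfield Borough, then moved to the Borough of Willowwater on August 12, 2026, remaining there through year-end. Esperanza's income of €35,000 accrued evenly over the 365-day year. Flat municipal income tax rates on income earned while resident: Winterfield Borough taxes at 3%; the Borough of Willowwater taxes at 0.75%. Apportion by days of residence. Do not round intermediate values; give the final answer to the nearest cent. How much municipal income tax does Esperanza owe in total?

Winterfield Borough, January 1 – August 11, 2026: 223 days → €35,000 × 3% × 223/365 = €641.5068
The Borough of Willowwater, August 12 – December 31, 2026: 142 days → €35,000 × 0.75% × 142/365 = €102.1233
Total = €743.6301

€743.63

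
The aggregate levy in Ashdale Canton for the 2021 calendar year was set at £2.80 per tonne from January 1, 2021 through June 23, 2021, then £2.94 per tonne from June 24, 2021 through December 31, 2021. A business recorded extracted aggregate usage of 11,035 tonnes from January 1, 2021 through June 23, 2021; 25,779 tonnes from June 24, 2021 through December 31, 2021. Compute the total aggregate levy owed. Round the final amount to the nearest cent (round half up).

£106688.26

January 1 – June 23, 2021: 11,035 tonnes at £2.80/tonne → £30898.00
June 24 – December 31, 2021: 25,779 tonnes at £2.94/tonne → £75790.26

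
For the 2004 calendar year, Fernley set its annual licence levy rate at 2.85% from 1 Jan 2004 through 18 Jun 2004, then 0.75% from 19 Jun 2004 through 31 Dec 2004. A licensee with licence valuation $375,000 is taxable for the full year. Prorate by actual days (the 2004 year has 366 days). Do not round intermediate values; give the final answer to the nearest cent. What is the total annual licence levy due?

1 Jan – 18 Jun 2004: 170 days at 2.85% → $375,000 × 2.85% × 170/366 = $4,964.1393
19 Jun – 31 Dec 2004: 196 days at 0.75% → $375,000 × 0.75% × 196/366 = $1,506.1475
Total = $6,470.2869

$6,470.29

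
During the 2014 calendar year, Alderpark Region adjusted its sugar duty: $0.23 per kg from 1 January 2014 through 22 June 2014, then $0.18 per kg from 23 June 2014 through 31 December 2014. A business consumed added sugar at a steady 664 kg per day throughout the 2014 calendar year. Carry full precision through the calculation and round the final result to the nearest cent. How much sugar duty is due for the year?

1 January – 22 June 2014: 173 days × 664 kg/day = 114,872 kg at $0.23/kg → $26420.56
23 June – 31 December 2014: 192 days × 664 kg/day = 127,488 kg at $0.18/kg → $22947.84

$49368.40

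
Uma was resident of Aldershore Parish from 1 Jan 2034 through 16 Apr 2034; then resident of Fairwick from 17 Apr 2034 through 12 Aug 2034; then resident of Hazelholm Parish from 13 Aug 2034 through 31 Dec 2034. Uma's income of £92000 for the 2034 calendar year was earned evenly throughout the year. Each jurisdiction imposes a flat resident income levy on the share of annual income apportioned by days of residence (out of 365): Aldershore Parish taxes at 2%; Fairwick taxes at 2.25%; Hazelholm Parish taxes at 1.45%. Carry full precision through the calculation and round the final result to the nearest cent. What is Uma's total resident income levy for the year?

Aldershore Parish, 1 Jan – 16 Apr 2034: 106 days → £92000 × 2% × 106/365 = £534.3562
Fairwick, 17 Apr – 12 Aug 2034: 118 days → £92000 × 2.25% × 118/365 = £669.2055
Hazelholm Parish, 13 Aug – 31 Dec 2034: 141 days → £92000 × 1.45% × 141/365 = £515.3260
Total = £1718.8877

£1718.89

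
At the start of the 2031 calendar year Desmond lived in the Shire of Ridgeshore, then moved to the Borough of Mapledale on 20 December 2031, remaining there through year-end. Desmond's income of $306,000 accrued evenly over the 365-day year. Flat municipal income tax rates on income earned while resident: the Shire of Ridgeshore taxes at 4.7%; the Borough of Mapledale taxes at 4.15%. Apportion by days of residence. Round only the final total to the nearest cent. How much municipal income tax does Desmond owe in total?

The Shire of Ridgeshore, 1 January – 19 December 2031: 353 days → $306,000 × 4.7% × 353/365 = $13,909.1671
The Borough of Mapledale, 20 December – 31 December 2031: 12 days → $306,000 × 4.15% × 12/365 = $417.5014
Total = $14,326.6685

$14,326.67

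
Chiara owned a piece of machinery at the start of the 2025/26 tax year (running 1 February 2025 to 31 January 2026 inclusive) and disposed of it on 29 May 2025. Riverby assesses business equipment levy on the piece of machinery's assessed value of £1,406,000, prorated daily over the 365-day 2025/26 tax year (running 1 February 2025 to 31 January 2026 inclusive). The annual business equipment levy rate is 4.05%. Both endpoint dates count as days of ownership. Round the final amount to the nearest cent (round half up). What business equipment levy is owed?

Days held (1 Feb – 29 May 2025): 118 out of 365
Tax = £1,406,000 × 4.05% × 118/365 = £18,408.9699

£18,408.97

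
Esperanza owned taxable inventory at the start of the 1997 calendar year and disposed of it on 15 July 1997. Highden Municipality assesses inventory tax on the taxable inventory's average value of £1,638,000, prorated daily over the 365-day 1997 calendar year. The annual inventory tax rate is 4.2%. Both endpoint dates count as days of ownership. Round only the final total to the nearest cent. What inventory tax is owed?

£36,942.51

Days held (1 January – 15 July 1997): 196 out of 365
Tax = £1,638,000 × 4.2% × 196/365 = £36,942.5096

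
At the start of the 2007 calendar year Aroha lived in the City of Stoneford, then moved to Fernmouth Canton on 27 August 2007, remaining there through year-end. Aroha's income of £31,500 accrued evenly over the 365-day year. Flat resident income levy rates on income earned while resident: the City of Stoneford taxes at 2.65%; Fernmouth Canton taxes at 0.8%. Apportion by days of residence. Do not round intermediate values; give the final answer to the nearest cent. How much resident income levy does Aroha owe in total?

The City of Stoneford, 1 January – 26 August 2007: 238 days → £31,500 × 2.65% × 238/365 = £544.3027
Fernmouth Canton, 27 August – 31 December 2007: 127 days → £31,500 × 0.8% × 127/365 = £87.6822
Total = £631.9849

£631.98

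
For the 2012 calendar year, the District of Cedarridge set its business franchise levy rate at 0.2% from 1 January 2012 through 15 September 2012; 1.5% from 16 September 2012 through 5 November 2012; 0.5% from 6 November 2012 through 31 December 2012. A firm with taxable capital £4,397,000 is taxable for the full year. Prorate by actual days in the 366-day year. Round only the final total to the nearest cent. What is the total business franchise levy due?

1 January – 15 September 2012: 259 days at 0.2% → £4,397,000 × 0.2% × 259/366 = £6,223.0765
16 September – 5 November 2012: 51 days at 1.5% → £4,397,000 × 1.5% × 51/366 = £9,190.4508
6 November – 31 December 2012: 56 days at 0.5% → £4,397,000 × 0.5% × 56/366 = £3,363.8251
Total = £18,777.3525

£18,777.35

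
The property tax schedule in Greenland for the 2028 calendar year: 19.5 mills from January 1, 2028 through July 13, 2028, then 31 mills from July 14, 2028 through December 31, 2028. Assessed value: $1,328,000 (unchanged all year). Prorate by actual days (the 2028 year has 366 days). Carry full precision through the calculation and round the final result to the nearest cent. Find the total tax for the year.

January 1 – July 13, 2028: 195 days at 19.5 mills → $1,328,000 × 1.95% × 195/366 = $13,797.0492
July 14 – December 31, 2028: 171 days at 31 mills → $1,328,000 × 3.1% × 171/366 = $19,234.2295
Total = $33,031.2787

$33,031.28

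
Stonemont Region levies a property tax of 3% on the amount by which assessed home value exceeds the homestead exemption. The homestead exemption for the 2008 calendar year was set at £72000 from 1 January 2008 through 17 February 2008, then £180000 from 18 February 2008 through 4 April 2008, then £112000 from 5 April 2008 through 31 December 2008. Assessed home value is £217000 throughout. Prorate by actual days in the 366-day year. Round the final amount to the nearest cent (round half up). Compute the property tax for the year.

1 January – 17 February 2008: 48 days, exemption £72000 → (£217000 − £72000) × 3% × 48/366 = £570.4918
18 February – 4 April 2008: 47 days, exemption £180000 → (£217000 − £180000) × 3% × 47/366 = £142.5410
5 April – 31 December 2008: 271 days, exemption £112000 → (£217000 − £112000) × 3% × 271/366 = £2332.3770
Total = £3045.4098

£3045.41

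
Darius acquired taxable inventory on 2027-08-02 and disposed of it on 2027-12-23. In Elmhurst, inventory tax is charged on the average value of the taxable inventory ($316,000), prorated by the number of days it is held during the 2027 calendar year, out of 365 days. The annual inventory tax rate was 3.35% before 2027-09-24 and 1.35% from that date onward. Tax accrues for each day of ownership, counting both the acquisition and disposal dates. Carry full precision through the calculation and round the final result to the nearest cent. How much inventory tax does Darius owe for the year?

$2,600.72

2027-08-02 to 2027-09-23: 53 days at 3.35% → $316,000 × 3.35% × 53/365 = $1,537.1452
2027-09-24 to 2027-12-23: 91 days at 1.35% → $316,000 × 1.35% × 91/365 = $1,063.5781
Total = $2,600.7233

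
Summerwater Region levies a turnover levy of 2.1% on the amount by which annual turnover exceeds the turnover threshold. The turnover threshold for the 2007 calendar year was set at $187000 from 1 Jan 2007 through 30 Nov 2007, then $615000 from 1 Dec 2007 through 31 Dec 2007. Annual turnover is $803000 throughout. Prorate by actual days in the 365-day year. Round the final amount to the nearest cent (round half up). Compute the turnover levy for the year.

$12172.64

1 Jan – 30 Nov 2007: 334 days, exemption $187000 → ($803000 − $187000) × 2.1% × 334/365 = $11837.3260
1 Dec – 31 Dec 2007: 31 days, exemption $615000 → ($803000 − $615000) × 2.1% × 31/365 = $335.3096
Total = $12172.6356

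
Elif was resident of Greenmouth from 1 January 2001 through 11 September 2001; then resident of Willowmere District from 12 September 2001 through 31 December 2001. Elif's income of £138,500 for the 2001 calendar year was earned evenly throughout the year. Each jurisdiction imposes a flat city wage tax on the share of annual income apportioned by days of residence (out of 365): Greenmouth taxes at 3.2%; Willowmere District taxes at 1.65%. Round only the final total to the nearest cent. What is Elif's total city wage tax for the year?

Greenmouth, 1 January – 11 September 2001: 254 days → £138,500 × 3.2% × 254/365 = £3,084.1863
Willowmere District, 12 September – 31 December 2001: 111 days → £138,500 × 1.65% × 111/365 = £694.9664
Total = £3,779.1527

£3,779.15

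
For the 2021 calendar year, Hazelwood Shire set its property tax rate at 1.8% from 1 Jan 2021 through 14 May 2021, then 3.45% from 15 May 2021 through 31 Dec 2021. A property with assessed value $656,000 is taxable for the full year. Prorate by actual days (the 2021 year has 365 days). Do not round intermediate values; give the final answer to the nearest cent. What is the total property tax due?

1 Jan – 14 May 2021: 134 days at 1.8% → $656,000 × 1.8% × 134/365 = $4,334.9918
15 May – 31 Dec 2021: 231 days at 3.45% → $656,000 × 3.45% × 231/365 = $14,323.2658
Total = $18,658.2575

$18,658.26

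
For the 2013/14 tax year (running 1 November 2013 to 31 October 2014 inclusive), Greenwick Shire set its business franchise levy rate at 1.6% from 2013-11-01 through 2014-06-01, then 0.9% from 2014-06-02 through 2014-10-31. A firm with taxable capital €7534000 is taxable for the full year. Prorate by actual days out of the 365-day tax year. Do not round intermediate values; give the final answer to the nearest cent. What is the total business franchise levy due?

2013-11-01 to 2014-06-01: 213 days at 1.6% → €7534000 × 1.6% × 213/365 = €70344.8548
2014-06-02 to 2014-10-31: 152 days at 0.9% → €7534000 × 0.9% × 152/365 = €28237.0192
Total = €98581.8740

€98581.87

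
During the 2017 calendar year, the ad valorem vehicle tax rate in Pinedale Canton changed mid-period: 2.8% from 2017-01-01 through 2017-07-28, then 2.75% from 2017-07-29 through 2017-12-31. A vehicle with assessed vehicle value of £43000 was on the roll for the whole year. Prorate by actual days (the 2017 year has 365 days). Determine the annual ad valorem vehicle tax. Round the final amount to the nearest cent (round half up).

2017-01-01 to 2017-07-28: 209 days at 2.8% → £43000 × 2.8% × 209/365 = £689.4137
2017-07-29 to 2017-12-31: 156 days at 2.75% → £43000 × 2.75% × 156/365 = £505.3973
Total = £1194.8110

£1194.81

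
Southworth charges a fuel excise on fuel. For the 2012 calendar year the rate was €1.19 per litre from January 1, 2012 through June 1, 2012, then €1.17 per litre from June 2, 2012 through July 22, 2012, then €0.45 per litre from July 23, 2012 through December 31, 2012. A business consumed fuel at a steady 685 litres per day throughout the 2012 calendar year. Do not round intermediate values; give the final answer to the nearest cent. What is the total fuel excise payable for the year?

January 1 – June 1, 2012: 153 days × 685 litres/day = 104,805 litres at €1.19/litre → €124717.95
June 2 – July 22, 2012: 51 days × 685 litres/day = 34,935 litres at €1.17/litre → €40873.95
July 23 – December 31, 2012: 162 days × 685 litres/day = 110,970 litres at €0.45/litre → €49936.50

€215528.40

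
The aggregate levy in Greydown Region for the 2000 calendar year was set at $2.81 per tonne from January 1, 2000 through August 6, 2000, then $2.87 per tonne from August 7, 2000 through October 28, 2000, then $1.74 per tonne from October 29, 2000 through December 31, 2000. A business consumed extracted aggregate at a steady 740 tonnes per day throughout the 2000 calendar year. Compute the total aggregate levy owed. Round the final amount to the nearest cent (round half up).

January 1 – August 6, 2000: 219 days × 740 tonnes/day = 162,060 tonnes at $2.81/tonne → $455,388.60
August 7 – October 28, 2000: 83 days × 740 tonnes/day = 61,420 tonnes at $2.87/tonne → $176,275.40
October 29 – December 31, 2000: 64 days × 740 tonnes/day = 47,360 tonnes at $1.74/tonne → $82,406.40

$714,070.40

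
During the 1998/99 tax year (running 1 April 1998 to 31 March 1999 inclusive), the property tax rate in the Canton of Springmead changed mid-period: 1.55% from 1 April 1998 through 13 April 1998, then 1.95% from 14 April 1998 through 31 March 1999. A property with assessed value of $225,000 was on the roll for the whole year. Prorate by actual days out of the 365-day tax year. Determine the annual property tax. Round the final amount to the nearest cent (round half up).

$4,355.45

1 April – 13 April 1998: 13 days at 1.55% → $225,000 × 1.55% × 13/365 = $124.2123
14 April 1998 – 31 March 1999: 352 days at 1.95% → $225,000 × 1.95% × 352/365 = $4,231.2329
Total = $4,355.4452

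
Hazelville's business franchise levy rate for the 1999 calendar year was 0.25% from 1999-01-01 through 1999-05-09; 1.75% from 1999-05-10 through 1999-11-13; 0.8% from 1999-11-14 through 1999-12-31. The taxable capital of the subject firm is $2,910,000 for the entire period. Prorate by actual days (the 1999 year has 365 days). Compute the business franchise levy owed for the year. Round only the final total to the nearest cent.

1999-01-01 to 1999-05-09: 129 days at 0.25% → $2,910,000 × 0.25% × 129/365 = $2,571.1644
1999-05-10 to 1999-11-13: 188 days at 1.75% → $2,910,000 × 1.75% × 188/365 = $26,229.8630
1999-11-14 to 1999-12-31: 48 days at 0.8% → $2,910,000 × 0.8% × 48/365 = $3,061.4795
Total = $31,862.5068

$31,862.51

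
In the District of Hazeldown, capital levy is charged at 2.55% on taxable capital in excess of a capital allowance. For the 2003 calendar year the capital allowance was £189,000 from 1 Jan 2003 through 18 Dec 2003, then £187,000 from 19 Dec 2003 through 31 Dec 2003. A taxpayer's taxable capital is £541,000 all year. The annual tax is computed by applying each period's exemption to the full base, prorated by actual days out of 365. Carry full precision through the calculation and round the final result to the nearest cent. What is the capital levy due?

1 Jan – 18 Dec 2003: 352 days, exemption £189,000 → (£541,000 − £189,000) × 2.55% × 352/365 = £8,656.3068
19 Dec – 31 Dec 2003: 13 days, exemption £187,000 → (£541,000 − £187,000) × 2.55% × 13/365 = £321.5096
Total = £8,977.8164

£8,977.82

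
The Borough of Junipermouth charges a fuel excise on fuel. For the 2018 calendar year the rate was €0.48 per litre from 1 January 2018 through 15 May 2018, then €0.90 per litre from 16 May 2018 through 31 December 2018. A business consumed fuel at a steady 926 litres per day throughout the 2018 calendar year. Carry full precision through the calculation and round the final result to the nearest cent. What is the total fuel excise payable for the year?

1 January – 15 May 2018: 135 days × 926 litres/day = 125,010 litres at €0.48/litre → €60,004.80
16 May – 31 December 2018: 230 days × 926 litres/day = 212,980 litres at €0.90/litre → €191,682.00

€251,686.80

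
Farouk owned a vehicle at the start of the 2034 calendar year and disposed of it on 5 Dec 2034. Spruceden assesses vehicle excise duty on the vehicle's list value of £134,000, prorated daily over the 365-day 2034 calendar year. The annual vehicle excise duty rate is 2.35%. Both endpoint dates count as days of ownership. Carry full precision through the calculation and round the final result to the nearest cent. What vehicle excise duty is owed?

Days held (1 Jan – 5 Dec 2034): 339 out of 365
Tax = £134,000 × 2.35% × 339/365 = £2,924.6877

£2,924.69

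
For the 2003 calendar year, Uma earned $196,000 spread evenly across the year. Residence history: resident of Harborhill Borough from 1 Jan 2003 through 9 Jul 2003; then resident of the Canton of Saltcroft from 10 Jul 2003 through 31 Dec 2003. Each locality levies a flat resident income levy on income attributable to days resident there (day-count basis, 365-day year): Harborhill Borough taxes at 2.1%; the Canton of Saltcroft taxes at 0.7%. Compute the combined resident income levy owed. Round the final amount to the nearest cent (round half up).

Harborhill Borough, 1 Jan – 9 Jul 2003: 190 days → $196,000 × 2.1% × 190/365 = $2,142.5753
The Canton of Saltcroft, 10 Jul – 31 Dec 2003: 175 days → $196,000 × 0.7% × 175/365 = $657.8082
Total = $2,800.3836

$2,800.38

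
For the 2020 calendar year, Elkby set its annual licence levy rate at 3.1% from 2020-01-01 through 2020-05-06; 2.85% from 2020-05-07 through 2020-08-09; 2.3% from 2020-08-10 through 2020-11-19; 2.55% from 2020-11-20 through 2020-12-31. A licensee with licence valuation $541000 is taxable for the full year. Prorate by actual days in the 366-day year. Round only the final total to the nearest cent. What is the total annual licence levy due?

$14872.33

2020-01-01 to 2020-05-06: 127 days at 3.1% → $541000 × 3.1% × 127/366 = $5819.4454
2020-05-07 to 2020-08-09: 95 days at 2.85% → $541000 × 2.85% × 95/366 = $4002.0697
2020-08-10 to 2020-11-19: 102 days at 2.3% → $541000 × 2.3% × 102/366 = $3467.7213
2020-11-20 to 2020-12-31: 42 days at 2.55% → $541000 × 2.55% × 42/366 = $1583.0902
Total = $14872.3265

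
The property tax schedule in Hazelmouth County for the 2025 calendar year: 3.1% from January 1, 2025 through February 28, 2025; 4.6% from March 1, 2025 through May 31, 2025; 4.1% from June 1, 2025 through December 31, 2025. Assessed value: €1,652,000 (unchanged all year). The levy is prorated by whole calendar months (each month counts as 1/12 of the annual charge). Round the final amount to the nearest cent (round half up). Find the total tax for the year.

January 1 – February 28, 2025: 2 months at 3.1% → €1,652,000 × 3.1% × 2/12 = €8,535.3333
March 1 – May 31, 2025: 3 months at 4.6% → €1,652,000 × 4.6% × 3/12 = €18,998.0000
June 1 – December 31, 2025: 7 months at 4.1% → €1,652,000 × 4.1% × 7/12 = €39,510.3333
Total = €67,043.6667

€67,043.67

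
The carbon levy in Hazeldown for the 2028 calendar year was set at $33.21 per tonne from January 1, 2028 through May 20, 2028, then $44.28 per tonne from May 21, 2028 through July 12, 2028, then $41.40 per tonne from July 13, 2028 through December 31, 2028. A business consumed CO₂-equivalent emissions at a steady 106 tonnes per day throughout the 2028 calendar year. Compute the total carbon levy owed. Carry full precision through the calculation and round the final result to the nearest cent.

$1499926.50

January 1 – May 20, 2028: 141 days × 106 tonnes/day = 14,946 tonnes at $33.21/tonne → $496356.66
May 21 – July 12, 2028: 53 days × 106 tonnes/day = 5,618 tonnes at $44.28/tonne → $248765.04
July 13 – December 31, 2028: 172 days × 106 tonnes/day = 18,232 tonnes at $41.40/tonne → $754804.80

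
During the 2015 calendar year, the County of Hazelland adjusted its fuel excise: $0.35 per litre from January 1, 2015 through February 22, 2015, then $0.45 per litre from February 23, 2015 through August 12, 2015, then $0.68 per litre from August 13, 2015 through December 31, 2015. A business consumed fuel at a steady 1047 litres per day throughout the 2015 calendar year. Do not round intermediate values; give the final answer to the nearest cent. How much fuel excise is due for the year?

$200,374.86

January 1 – February 22, 2015: 53 days × 1047 litres/day = 55,491 litres at $0.35/litre → $19,421.85
February 23 – August 12, 2015: 171 days × 1047 litres/day = 179,037 litres at $0.45/litre → $80,566.65
August 13 – December 31, 2015: 141 days × 1047 litres/day = 147,627 litres at $0.68/litre → $100,386.36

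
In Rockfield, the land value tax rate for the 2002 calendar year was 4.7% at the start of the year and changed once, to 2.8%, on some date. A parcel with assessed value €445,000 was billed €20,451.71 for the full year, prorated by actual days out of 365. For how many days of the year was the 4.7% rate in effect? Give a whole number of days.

345 days

Let d = days at the first rate; then 365 − d days at the second rate.
€445,000 × [4.7%·d + 2.8%·(365−d)] / 365 = €20,451.71
Solving gives d = 345, so the new rate took effect on December 12, 2002.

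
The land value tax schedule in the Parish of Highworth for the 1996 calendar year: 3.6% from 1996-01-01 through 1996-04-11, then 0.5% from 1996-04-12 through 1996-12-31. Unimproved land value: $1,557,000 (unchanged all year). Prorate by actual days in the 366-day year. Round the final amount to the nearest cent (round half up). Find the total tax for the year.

1996-01-01 to 1996-04-11: 102 days at 3.6% → $1,557,000 × 3.6% × 102/366 = $15,621.0492
1996-04-12 to 1996-12-31: 264 days at 0.5% → $1,557,000 × 0.5% × 264/366 = $5,615.4098
Total = $21,236.4590

$21,236.46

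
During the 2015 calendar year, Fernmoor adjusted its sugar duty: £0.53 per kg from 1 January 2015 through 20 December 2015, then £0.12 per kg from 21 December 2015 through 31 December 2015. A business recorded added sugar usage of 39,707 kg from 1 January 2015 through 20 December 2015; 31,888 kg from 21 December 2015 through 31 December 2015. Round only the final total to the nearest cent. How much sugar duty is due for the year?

£24871.27

1 January – 20 December 2015: 39,707 kg at £0.53/kg → £21044.71
21 December – 31 December 2015: 31,888 kg at £0.12/kg → £3826.56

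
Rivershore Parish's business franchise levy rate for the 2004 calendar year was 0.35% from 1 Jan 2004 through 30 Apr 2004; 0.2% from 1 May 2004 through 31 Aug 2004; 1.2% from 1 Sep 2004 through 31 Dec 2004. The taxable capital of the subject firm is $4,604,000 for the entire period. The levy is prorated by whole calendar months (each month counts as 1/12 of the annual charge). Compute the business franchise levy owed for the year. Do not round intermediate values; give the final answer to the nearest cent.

$26,856.67

1 Jan – 30 Apr 2004: 4 months at 0.35% → $4,604,000 × 0.35% × 4/12 = $5,371.3333
1 May – 31 Aug 2004: 4 months at 0.2% → $4,604,000 × 0.2% × 4/12 = $3,069.3333
1 Sep – 31 Dec 2004: 4 months at 1.2% → $4,604,000 × 1.2% × 4/12 = $18,416.0000
Total = $26,856.6667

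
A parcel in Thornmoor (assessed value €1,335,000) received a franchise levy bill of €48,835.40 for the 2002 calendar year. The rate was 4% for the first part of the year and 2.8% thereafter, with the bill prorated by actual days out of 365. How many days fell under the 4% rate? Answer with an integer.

261 days

Let d = days at the first rate; then 365 − d days at the second rate.
€1,335,000 × [4%·d + 2.8%·(365−d)] / 365 = €48,835.40
Solving gives d = 261, so the new rate took effect on 19 September 2002.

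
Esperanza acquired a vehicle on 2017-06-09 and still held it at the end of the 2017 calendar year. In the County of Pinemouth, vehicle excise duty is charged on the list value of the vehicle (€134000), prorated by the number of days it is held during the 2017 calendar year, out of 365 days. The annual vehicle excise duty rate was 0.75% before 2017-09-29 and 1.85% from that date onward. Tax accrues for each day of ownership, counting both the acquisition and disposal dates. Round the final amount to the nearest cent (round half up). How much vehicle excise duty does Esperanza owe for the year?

€946.81

2017-06-09 to 2017-09-28: 112 days at 0.75% → €134000 × 0.75% × 112/365 = €308.3836
2017-09-29 to 2017-12-31: 94 days at 1.85% → €134000 × 1.85% × 94/365 = €638.4274
Total = €946.8110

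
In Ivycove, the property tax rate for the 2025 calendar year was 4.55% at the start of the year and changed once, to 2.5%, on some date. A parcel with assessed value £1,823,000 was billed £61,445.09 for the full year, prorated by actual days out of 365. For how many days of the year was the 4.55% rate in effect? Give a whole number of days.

155 days

Let d = days at the first rate; then 365 − d days at the second rate.
£1,823,000 × [4.55%·d + 2.5%·(365−d)] / 365 = £61,445.09
Solving gives d = 155, so the new rate took effect on June 5, 2025.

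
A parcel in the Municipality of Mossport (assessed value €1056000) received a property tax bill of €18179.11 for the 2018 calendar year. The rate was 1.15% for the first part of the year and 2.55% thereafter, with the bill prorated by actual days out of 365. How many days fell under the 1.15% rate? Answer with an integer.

216 days

Let d = days at the first rate; then 365 − d days at the second rate.
€1056000 × [1.15%·d + 2.55%·(365−d)] / 365 = €18179.11
Solving gives d = 216, so the new rate took effect on August 5, 2018.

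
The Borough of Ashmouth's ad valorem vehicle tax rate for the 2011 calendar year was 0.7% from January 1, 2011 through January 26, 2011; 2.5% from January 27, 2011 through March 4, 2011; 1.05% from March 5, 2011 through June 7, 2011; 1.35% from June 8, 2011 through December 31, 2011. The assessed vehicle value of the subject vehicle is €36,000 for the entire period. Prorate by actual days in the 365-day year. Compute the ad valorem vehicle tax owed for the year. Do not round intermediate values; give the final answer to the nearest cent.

January 1 – January 26, 2011: 26 days at 0.7% → €36,000 × 0.7% × 26/365 = €17.9507
January 27 – March 4, 2011: 37 days at 2.5% → €36,000 × 2.5% × 37/365 = €91.2329
March 5 – June 7, 2011: 95 days at 1.05% → €36,000 × 1.05% × 95/365 = €98.3836
June 8 – December 31, 2011: 207 days at 1.35% → €36,000 × 1.35% × 207/365 = €275.6219
Total = €483.1890

€483.19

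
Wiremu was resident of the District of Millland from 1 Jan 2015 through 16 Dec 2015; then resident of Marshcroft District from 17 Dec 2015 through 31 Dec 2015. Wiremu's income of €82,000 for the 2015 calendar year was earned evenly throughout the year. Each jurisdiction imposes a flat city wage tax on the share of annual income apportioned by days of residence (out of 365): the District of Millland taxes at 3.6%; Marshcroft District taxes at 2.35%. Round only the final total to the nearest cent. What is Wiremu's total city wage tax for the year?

€2,909.88

The District of Millland, 1 Jan – 16 Dec 2015: 350 days → €82,000 × 3.6% × 350/365 = €2,830.6849
Marshcroft District, 17 Dec – 31 Dec 2015: 15 days → €82,000 × 2.35% × 15/365 = €79.1918
Total = €2,909.8767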